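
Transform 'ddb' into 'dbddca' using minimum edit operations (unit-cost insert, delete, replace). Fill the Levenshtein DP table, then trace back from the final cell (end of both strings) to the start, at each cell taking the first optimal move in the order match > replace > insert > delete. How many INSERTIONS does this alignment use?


Edit distance = 4. Backtracking from cell (3, 6) with preference match > replace > insert > delete,
then listing the resulting alignment 'ddb' -> 'dbddca' left to right:
  Step 1: insert 'd' [insertion #1]
  Step 2: insert 'b' [insertion #2]
  Step 3: keep 'd'
  Step 4: keep 'd'
  Step 5: insert 'c' [insertion #3]
  Step 6: replace b->a
Total insertions: 3

3


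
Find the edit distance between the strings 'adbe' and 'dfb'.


Building DP table for s1='adbe' (len 4) and s2='dfb' (len 3):
       d  f  b
    0  1  2  3
  a 1  1  2  3
  d 2  1  2  3
  b 3  2  2  2
  e 4  3  3  3
Edit distance = dp[4][3] = 3

3


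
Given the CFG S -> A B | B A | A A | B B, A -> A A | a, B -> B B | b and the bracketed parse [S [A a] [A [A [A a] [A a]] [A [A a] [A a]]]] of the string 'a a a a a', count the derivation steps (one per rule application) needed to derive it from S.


Every bracketed nonterminal node [X ...] in the tree is produced by exactly one rule application.
Reading the tree off as a leftmost derivation:
  Step 1: S  =>  A A   (applied S -> A A)
  Step 2: A A  =>  a A   (applied A -> a)
  Step 3: a A  =>  a A A   (applied A -> A A)
  Step 4: a A A  =>  a A A A   (applied A -> A A)
  Step 5: a A A A  =>  a a A A   (applied A -> a)
  Step 6: a a A A  =>  a a a A   (applied A -> a)
  Step 7: a a a A  =>  a a a A A   (applied A -> A A)
  Step 8: a a a A A  =>  a a a a A   (applied A -> a)
  Step 9: a a a a A  =>  a a a a a   (applied A -> a)
Final yield: a a a a a
Total rewrite steps: 9

9


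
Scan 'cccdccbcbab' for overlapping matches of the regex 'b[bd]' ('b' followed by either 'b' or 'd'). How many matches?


Pattern: b[bd] means 'b' followed by either 'b' or 'd'.
Scanning 'cccdccbcbab' position-by-position:
  Pos 0: window 'cc' -> no
  Pos 1: window 'cc' -> no
  Pos 2: window 'cd' -> no
  Pos 3: window 'dc' -> no
  Pos 4: window 'cc' -> no
  Pos 5: window 'cb' -> no
  Pos 6: window 'bc' -> no
  Pos 7: window 'cb' -> no
  Pos 8: window 'ba' -> no
  Pos 9: window 'ab' -> no
  Pos 10: window 'b' -> no
Total matches: 0

0


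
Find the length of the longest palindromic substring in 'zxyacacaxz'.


Scanning 'zxyacacaxz' for palindromic substrings.
Substring at positions 3-7: 'acaca'.
Check: reverse('acaca') = 'acaca' -> palindrome confirmed.
Neighbouring characters ('y' / 'x') break symmetry, so it cannot extend further.
No longer palindromic substring exists; longest length = 5

5


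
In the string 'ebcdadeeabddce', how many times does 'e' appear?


Scanning 'ebcdadeeabddce' for 'e':
  Position 0: 'e' -> MATCH (count: 1)
  Position 6: 'e' -> MATCH (count: 2)
  Position 7: 'e' -> MATCH (count: 3)
  Position 13: 'e' -> MATCH (count: 4)
Total occurrences of 'e': 4

4


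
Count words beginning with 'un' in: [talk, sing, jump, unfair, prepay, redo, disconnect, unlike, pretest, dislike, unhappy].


Checking each word for prefix 'un':
  'talk' -> no (count: 0)
  'sing' -> no (count: 0)
  'jump' -> no (count: 0)
  'unfair' -> YES, starts with 'un' (count: 1)
  'prepay' -> no (count: 1)
  'redo' -> no (count: 1)
  'disconnect' -> no (count: 1)
  'unlike' -> YES, starts with 'un' (count: 2)
  'pretest' -> no (count: 2)
  'dislike' -> no (count: 2)
  'unhappy' -> YES, starts with 'un' (count: 3)
Total with prefix 'un': 3

3


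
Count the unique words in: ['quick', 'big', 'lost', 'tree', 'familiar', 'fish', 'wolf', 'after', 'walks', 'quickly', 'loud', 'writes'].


Listing all tokens and tracking unique types:
  Token 1: 'quick' -> NEW (unique so far: 1)
  Token 2: 'big' -> NEW (unique so far: 2)
  Token 3: 'lost' -> NEW (unique so far: 3)
  Token 4: 'tree' -> NEW (unique so far: 4)
  Token 5: 'familiar' -> NEW (unique so far: 5)
  Token 6: 'fish' -> NEW (unique so far: 6)
  Token 7: 'wolf' -> NEW (unique so far: 7)
  Token 8: 'after' -> NEW (unique so far: 8)
  Token 9: 'walks' -> NEW (unique so far: 9)
  Token 10: 'quickly' -> NEW (unique so far: 10)
  Token 11: 'loud' -> NEW (unique so far: 11)
  Token 12: 'writes' -> NEW (unique so far: 12)
Unique types: ('after', 'big', 'familiar', 'fish', 'lost', 'loud', 'quick', 'quickly', 'tree', 'walks', 'wolf', 'writes')
Vocabulary size: 12

12


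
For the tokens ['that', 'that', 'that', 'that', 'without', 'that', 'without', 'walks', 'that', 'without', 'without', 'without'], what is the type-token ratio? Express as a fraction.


Tokens: 12
Unique types: ('that', 'walks', 'without') = 3
TTR = 3/12
Simplify: divide both by 3 -> 1/4
TTR = 1/4

1/4


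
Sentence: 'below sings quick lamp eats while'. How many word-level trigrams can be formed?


Word trigrams from [6] words:
  Trigram 1: (below sings quick)
  Trigram 2: (sings quick lamp)
  Trigram 3: (quick lamp eats)
  Trigram 4: (lamp eats while)
Total word trigrams: 6 - 2 = 4

4


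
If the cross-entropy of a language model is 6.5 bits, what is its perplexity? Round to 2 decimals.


Perplexity formula: PP = 2^H
H = 6.5
PP = 2^6.5
Decompose: 2^6.5 = 2^6 * 2^0.5 = 2^6 * sqrt(2)
2^6 = 64, sqrt(2) ~ 1.4142136
PP ~ 64 * 1.4142136 = 90.5096704
Rounded to 2 decimals: 90.51

90.51


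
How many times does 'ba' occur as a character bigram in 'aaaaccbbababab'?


Scanning 'aaaaccbbababab' for bigram 'ba':
  Position 0: 'aa' -> no
  Position 1: 'aa' -> no
  Position 2: 'aa' -> no
  Position 3: 'ac' -> no
  Position 4: 'cc' -> no
  Position 5: 'cb' -> no
  Position 6: 'bb' -> no
  Position 7: 'ba' -> MATCH
  Position 8: 'ab' -> no
  Position 9: 'ba' -> MATCH
  Position 10: 'ab' -> no
  Position 11: 'ba' -> MATCH
  Position 12: 'ab' -> no
Total matches: 3

3


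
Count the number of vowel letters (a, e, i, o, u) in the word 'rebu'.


Scanning each character of 'rebu':
  Position 1: 'r' -> consonant (running count: 0)
  Position 2: 'e' -> vowel (running count: 1)
  Position 3: 'b' -> consonant (running count: 1)
  Position 4: 'u' -> vowel (running count: 2)
Total vowels: 2

2


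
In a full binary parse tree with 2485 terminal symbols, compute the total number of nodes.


Leaf nodes (terminals): 2485
Internal nodes = n - 1 = 2485 - 1 = 2484
Total = leaves + internal = 2485 + 2484 = 4969

4969


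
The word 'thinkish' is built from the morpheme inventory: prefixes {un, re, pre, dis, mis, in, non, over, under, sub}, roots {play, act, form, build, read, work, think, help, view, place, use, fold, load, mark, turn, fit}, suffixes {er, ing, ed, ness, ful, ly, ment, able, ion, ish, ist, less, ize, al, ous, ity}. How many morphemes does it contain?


Segmenting 'thinkish' against the inventory:
  'think' -> root (morpheme 1)
  'ish' -> suffix (morpheme 2)
Total morphemes: 2

2


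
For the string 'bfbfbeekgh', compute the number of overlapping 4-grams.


String 'bfbfbeekgh' has length L = 10.
Number of overlapping n-grams = L - n + 1
Substituting: 10 - 4 + 1 = 7

7


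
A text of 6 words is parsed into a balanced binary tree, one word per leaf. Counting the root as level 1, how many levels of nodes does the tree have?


In a balanced binary tree with n leaves the deepest leaf is ceil(log2(n)) edges below the root,
so counting node levels inclusive of root and leaves gives ceil(log2(n)) + 1 levels.
log2(6) = 2.5850
ceil(2.5850) = 3
levels = 3 + 1 = 4

4


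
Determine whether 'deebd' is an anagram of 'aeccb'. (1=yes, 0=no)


Sort characters of 'deebd': 'bddee'
Sort characters of 'aeccb': 'abcce'
Sorted forms differ -> they are NOT anagrams
Result: 0

0


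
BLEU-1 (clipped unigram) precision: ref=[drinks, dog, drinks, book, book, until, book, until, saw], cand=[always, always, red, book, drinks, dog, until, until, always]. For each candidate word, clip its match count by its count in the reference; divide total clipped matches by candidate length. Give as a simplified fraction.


Reference word counts: {'book': 3, 'dog': 1, 'drinks': 2, 'saw': 1, 'until': 2}
Checking each candidate word (with clipping):
  'always' -> not in reference -> no match (matches: 0)
  'always' -> not in reference -> no match (matches: 0)
  'red' -> not in reference -> no match (matches: 0)
  'book' -> in reference (ref count 3, used 1/3) -> match (matches: 1)
  'drinks' -> in reference (ref count 2, used 1/2) -> match (matches: 2)
  'dog' -> in reference (ref count 1, used 1/1) -> match (matches: 3)
  'until' -> in reference (ref count 2, used 1/2) -> match (matches: 4)
  'until' -> in reference (ref count 2, used 2/2) -> match (matches: 5)
  'always' -> not in reference -> no match (matches: 5)
Clipped matches: 5, Candidate length: 9
Precision = 5/9

5/9


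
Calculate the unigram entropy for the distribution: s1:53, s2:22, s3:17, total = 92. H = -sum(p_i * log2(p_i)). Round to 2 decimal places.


Computing entropy H = -sum(p_i * log2(p_i)):
  s1: p = 53/92 = 0.5761, -p*log2(p) = 0.4584
  s2: p = 22/92 = 0.2391, -p*log2(p) = 0.4936
  s3: p = 17/92 = 0.1848, -p*log2(p) = 0.4501
H = sum of terms = 1.4021
Rounded to 2 decimals: 1.40

1.40


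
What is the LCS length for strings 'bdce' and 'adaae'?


DP table for LCS of 'bdce' and 'adaae':
       a  d  a  a  e
    0  0  0  0  0  0
  b 0  0  0  0  0  0
  d 0  0  1  1  1  1
  c 0  0  1  1  1  1
  e 0  0  1  1  1  2
LCS: 'de'
LCS length = 2

2


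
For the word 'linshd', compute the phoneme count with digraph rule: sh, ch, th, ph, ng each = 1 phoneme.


Parsing 'linshd' greedily, digraphs first:
  'l' -> consonant phoneme (phonemes so far: 1)
  'i' -> vowel phoneme (phonemes so far: 2)
  'n' -> consonant phoneme (phonemes so far: 3)
  'sh' -> digraph (1 consonant phoneme) (phonemes so far: 4)
  'd' -> consonant phoneme (phonemes so far: 5)
Total phonemes: 5

5


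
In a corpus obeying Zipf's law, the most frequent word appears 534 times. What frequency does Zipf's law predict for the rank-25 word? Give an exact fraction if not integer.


Zipf's law: freq(rank) = f1 / rank
f1 = 534, rank = 25
freq = 534 / 25
GCD(534, 25) = 1
Simplified: 534/25

534/25


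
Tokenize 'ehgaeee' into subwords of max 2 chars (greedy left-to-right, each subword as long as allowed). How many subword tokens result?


'ehgaeee' has 7 characters.
Chunking with max size 2:
  Chunk 1: 'eh' (positions 0-1)
  Chunk 2: 'ga' (positions 2-3)
  Chunk 3: 'ee' (positions 4-5)
  Chunk 4: 'e' (positions 6-6)
Total chunks: ceil(7 / 2) = 4

4


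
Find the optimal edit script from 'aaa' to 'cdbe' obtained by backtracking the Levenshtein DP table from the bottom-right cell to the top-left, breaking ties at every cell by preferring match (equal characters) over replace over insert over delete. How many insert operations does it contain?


Edit distance = 4. Backtracking from cell (3, 4) with preference match > replace > insert > delete,
then listing the resulting alignment 'aaa' -> 'cdbe' left to right:
  Step 1: insert 'c' [insertion #1]
  Step 2: replace a->d
  Step 3: replace a->b
  Step 4: replace a->e
Total insertions: 1

1


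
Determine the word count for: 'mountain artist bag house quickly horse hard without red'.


Counting words by splitting on spaces:
  Word 1: 'mountain'
  Word 2: 'artist'
  Word 3: 'bag'
  Word 4: 'house'
  Word 5: 'quickly'
  Word 6: 'horse'
  Word 7: 'hard'
  Word 8: 'without'
  Word 9: 'red'
Total words: 9

9


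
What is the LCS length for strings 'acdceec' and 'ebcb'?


DP table for LCS of 'acdceec' and 'ebcb':
       e  b  c  b
    0  0  0  0  0
  a 0  0  0  0  0
  c 0  0  0  1  1
  d 0  0  0  1  1
  c 0  0  0  1  1
  e 0  1  1  1  1
  e 0  1  1  1  1
  c 0  1  1  2  2
LCS: 'ec'
LCS length = 2

2


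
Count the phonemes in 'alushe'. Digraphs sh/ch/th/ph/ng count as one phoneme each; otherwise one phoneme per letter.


Parsing 'alushe' greedily, digraphs first:
  'a' -> vowel phoneme (phonemes so far: 1)
  'l' -> consonant phoneme (phonemes so far: 2)
  'u' -> vowel phoneme (phonemes so far: 3)
  'sh' -> digraph (1 consonant phoneme) (phonemes so far: 4)
  'e' -> vowel phoneme (phonemes so far: 5)
Total phonemes: 5

5


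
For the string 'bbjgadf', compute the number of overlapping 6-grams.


String 'bbjgadf' has length L = 7.
Number of overlapping n-grams = L - n + 1
Substituting: 7 - 6 + 1 = 2

2


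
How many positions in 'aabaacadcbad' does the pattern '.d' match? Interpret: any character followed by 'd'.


Pattern: .d means any character followed by 'd'.
Scanning 'aabaacadcbad' position-by-position:
  Pos 0: window 'aa' -> no
  Pos 1: window 'ab' -> no
  Pos 2: window 'ba' -> no
  Pos 3: window 'aa' -> no
  Pos 4: window 'ac' -> no
  Pos 5: window 'ca' -> no
  Pos 6: window 'ad' -> MATCH
  Pos 7: window 'dc' -> no
  Pos 8: window 'cb' -> no
  Pos 9: window 'ba' -> no
  Pos 10: window 'ad' -> MATCH
  Pos 11: window 'd' -> no
Total matches: 2

2


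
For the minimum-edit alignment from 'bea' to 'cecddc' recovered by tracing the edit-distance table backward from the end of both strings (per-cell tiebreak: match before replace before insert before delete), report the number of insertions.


Edit distance = 5. Backtracking from cell (3, 6) with preference match > replace > insert > delete,
then listing the resulting alignment 'bea' -> 'cecddc' left to right:
  Step 1: replace b->c
  Step 2: keep 'e'
  Step 3: insert 'c' [insertion #1]
  Step 4: insert 'd' [insertion #2]
  Step 5: insert 'd' [insertion #3]
  Step 6: replace a->c
Total insertions: 3

3


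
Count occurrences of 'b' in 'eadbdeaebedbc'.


Scanning 'eadbdeaebedbc' for 'b':
  Position 3: 'b' -> MATCH (count: 1)
  Position 8: 'b' -> MATCH (count: 2)
  Position 11: 'b' -> MATCH (count: 3)
Total occurrences of 'b': 3

3


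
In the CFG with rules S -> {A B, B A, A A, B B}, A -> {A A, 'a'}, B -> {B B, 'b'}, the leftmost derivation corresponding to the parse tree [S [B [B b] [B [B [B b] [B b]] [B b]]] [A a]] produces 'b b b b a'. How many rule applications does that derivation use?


Every bracketed nonterminal node [X ...] in the tree is produced by exactly one rule application.
Reading the tree off as a leftmost derivation:
  Step 1: S  =>  B A   (applied S -> B A)
  Step 2: B A  =>  B B A   (applied B -> B B)
  Step 3: B B A  =>  b B A   (applied B -> b)
  Step 4: b B A  =>  b B B A   (applied B -> B B)
  Step 5: b B B A  =>  b B B B A   (applied B -> B B)
  Step 6: b B B B A  =>  b b B B A   (applied B -> b)
  Step 7: b b B B A  =>  b b b B A   (applied B -> b)
  Step 8: b b b B A  =>  b b b b A   (applied B -> b)
  Step 9: b b b b A  =>  b b b b a   (applied A -> a)
Final yield: b b b b a
Total rewrite steps: 9

9


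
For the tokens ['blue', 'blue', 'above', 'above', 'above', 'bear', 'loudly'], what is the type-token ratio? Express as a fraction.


Tokens: 7
Unique types: ('above', 'bear', 'blue', 'loudly') = 4
TTR = 4/7
Already in lowest terms.

4/7


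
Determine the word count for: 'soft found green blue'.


Counting words by splitting on spaces:
  Word 1: 'soft'
  Word 2: 'found'
  Word 3: 'green'
  Word 4: 'blue'
Total words: 4

4


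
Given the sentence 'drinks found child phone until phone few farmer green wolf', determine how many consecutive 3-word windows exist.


Word trigrams from [10] words:
  Trigram 1: (drinks found child)
  Trigram 2: (found child phone)
  Trigram 3: (child phone until)
  Trigram 4: (phone until phone)
  Trigram 5: (until phone few)
  Trigram 6: (phone few farmer)
  Trigram 7: (few farmer green)
  Trigram 8: (farmer green wolf)
Total word trigrams: 10 - 2 = 8

8


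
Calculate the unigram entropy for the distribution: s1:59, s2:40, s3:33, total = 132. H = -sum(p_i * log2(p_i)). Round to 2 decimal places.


Computing entropy H = -sum(p_i * log2(p_i)):
  s1: p = 59/132 = 0.4470, -p*log2(p) = 0.5193
  s2: p = 40/132 = 0.3030, -p*log2(p) = 0.5220
  s3: p = 33/132 = 0.2500, -p*log2(p) = 0.5000
H = sum of terms = 1.5413
Rounded to 2 decimals: 1.54

1.54


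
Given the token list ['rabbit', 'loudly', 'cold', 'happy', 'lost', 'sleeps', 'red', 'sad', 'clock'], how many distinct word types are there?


Listing all tokens and tracking unique types:
  Token 1: 'rabbit' -> NEW (unique so far: 1)
  Token 2: 'loudly' -> NEW (unique so far: 2)
  Token 3: 'cold' -> NEW (unique so far: 3)
  Token 4: 'happy' -> NEW (unique so far: 4)
  Token 5: 'lost' -> NEW (unique so far: 5)
  Token 6: 'sleeps' -> NEW (unique so far: 6)
  Token 7: 'red' -> NEW (unique so far: 7)
  Token 8: 'sad' -> NEW (unique so far: 8)
  Token 9: 'clock' -> NEW (unique so far: 9)
Unique types: ('clock', 'cold', 'happy', 'lost', 'loudly', 'rabbit', 'red', 'sad', 'sleeps')
Vocabulary size: 9

9


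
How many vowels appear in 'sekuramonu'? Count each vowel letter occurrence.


Scanning each character of 'sekuramonu':
  Position 1: 's' -> consonant (running count: 0)
  Position 2: 'e' -> vowel (running count: 1)
  Position 3: 'k' -> consonant (running count: 1)
  Position 4: 'u' -> vowel (running count: 2)
  Position 5: 'r' -> consonant (running count: 2)
  Position 6: 'a' -> vowel (running count: 3)
  Position 7: 'm' -> consonant (running count: 3)
  Position 8: 'o' -> vowel (running count: 4)
  Position 9: 'n' -> consonant (running count: 4)
  Position 10: 'u' -> vowel (running count: 5)
Total vowels: 5

5


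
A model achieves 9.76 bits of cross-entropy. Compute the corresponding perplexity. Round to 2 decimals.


Perplexity formula: PP = 2^H
H = 9.76
PP = 2^9.76
Decompose: 2^9.76 = 2^9 * 2^0.76
2^9 = 512, 2^0.76 ~ 1.6934906
PP ~ 512 * 1.6934906 = 867.0671872
Rounded to 2 decimals: 867.07

867.07


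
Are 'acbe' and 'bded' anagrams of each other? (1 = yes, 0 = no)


Sort characters of 'acbe': 'abce'
Sort characters of 'bded': 'bdde'
Sorted forms differ -> they are NOT anagrams
Result: 0

0


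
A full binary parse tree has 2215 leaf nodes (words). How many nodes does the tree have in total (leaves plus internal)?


Leaf nodes (terminals): 2215
Internal nodes = n - 1 = 2215 - 1 = 2214
Total = leaves + internal = 2215 + 2214 = 4429

4429


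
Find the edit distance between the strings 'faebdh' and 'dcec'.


Building DP table for s1='faebdh' (len 6) and s2='dcec' (len 4):
       d  c  e  c
    0  1  2  3  4
  f 1  1  2  3  4
  a 2  2  2  3  4
  e 3  3  3  2  3
  b 4  4  4  3  3
  d 5  4  5  4  4
  h 6  5  5  5  5
Edit distance = dp[6][4] = 5

5


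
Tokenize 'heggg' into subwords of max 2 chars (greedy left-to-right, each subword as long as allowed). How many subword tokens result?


'heggg' has 5 characters.
Chunking with max size 2:
  Chunk 1: 'he' (positions 0-1)
  Chunk 2: 'gg' (positions 2-3)
  Chunk 3: 'g' (positions 4-4)
Total chunks: ceil(5 / 2) = 3

3


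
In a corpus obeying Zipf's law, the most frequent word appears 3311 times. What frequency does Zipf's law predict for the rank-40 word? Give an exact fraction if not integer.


Zipf's law: freq(rank) = f1 / rank
f1 = 3311, rank = 40
freq = 3311 / 40
GCD(3311, 40) = 1
Simplified: 3311/40

3311/40


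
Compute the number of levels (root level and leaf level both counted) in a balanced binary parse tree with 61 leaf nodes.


In a balanced binary tree with n leaves the deepest leaf is ceil(log2(n)) edges below the root,
so counting node levels inclusive of root and leaves gives ceil(log2(n)) + 1 levels.
log2(61) = 5.9307
ceil(5.9307) = 6
levels = 6 + 1 = 7

7


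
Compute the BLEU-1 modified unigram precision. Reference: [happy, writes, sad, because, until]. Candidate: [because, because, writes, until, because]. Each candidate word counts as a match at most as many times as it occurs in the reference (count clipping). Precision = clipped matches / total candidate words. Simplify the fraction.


Reference word counts: {'because': 1, 'happy': 1, 'sad': 1, 'until': 1, 'writes': 1}
Checking each candidate word (with clipping):
  'because' -> in reference (ref count 1, used 1/1) -> match (matches: 1)
  'because' -> ref count 1 already used up (1/1) -> clipped, no match (matches: 1)
  'writes' -> in reference (ref count 1, used 1/1) -> match (matches: 2)
  'until' -> in reference (ref count 1, used 1/1) -> match (matches: 3)
  'because' -> ref count 1 already used up (1/1) -> clipped, no match (matches: 3)
Clipped matches: 3, Candidate length: 5
Precision = 3/5

3/5


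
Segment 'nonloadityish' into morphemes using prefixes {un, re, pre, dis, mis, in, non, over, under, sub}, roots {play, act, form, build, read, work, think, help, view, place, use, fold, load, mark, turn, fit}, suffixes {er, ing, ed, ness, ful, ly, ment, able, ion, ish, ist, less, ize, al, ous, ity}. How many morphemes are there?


Segmenting 'nonloadityish' against the inventory:
  'non' -> prefix (morpheme 1)
  'load' -> root (morpheme 2)
  'ity' -> suffix (morpheme 3)
  'ish' -> suffix (morpheme 4)
Total morphemes: 4

4


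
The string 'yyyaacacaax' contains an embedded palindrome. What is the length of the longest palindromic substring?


Scanning 'yyyaacacaax' for palindromic substrings.
Substring at positions 3-9: 'aacacaa'.
Check: reverse('aacacaa') = 'aacacaa' -> palindrome confirmed.
Neighbouring characters ('y' / 'x') break symmetry, so it cannot extend further.
No longer palindromic substring exists; longest length = 7

7


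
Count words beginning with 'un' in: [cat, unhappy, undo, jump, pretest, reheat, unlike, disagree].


Checking each word for prefix 'un':
  'cat' -> no (count: 0)
  'unhappy' -> YES, starts with 'un' (count: 1)
  'undo' -> YES, starts with 'un' (count: 2)
  'jump' -> no (count: 2)
  'pretest' -> no (count: 2)
  'reheat' -> no (count: 2)
  'unlike' -> YES, starts with 'un' (count: 3)
  'disagree' -> no (count: 3)
Total with prefix 'un': 3

3


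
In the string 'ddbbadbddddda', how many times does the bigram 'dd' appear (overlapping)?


Scanning 'ddbbadbddddda' for bigram 'dd':
  Position 0: 'dd' -> MATCH
  Position 1: 'db' -> no
  Position 2: 'bb' -> no
  Position 3: 'ba' -> no
  Position 4: 'ad' -> no
  Position 5: 'db' -> no
  Position 6: 'bd' -> no
  Position 7: 'dd' -> MATCH
  Position 8: 'dd' -> MATCH
  Position 9: 'dd' -> MATCH
  Position 10: 'dd' -> MATCH
  Position 11: 'da' -> no
Total matches: 5

5


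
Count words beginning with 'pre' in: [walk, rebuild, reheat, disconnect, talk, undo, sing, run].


Checking each word for prefix 'pre':
  'walk' -> no (count: 0)
  'rebuild' -> no (count: 0)
  'reheat' -> no (count: 0)
  'disconnect' -> no (count: 0)
  'talk' -> no (count: 0)
  'undo' -> no (count: 0)
  'sing' -> no (count: 0)
  'run' -> no (count: 0)
Total with prefix 'pre': 0

0


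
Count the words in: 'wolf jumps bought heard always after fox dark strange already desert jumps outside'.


Counting words by splitting on spaces:
  Word 1: 'wolf'
  Word 2: 'jumps'
  Word 3: 'bought'
  Word 4: 'heard'
  Word 5: 'always'
  Word 6: 'after'
  Word 7: 'fox'
  Word 8: 'dark'
  Word 9: 'strange'
  Word 10: 'already'
  Word 11: 'desert'
  Word 12: 'jumps'
  Word 13: 'outside'
Total words: 13

13


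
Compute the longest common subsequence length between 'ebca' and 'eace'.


DP table for LCS of 'ebca' and 'eace':
       e  a  c  e
    0  0  0  0  0
  e 0  1  1  1  1
  b 0  1  1  1  1
  c 0  1  1  2  2
  a 0  1  2  2  2
LCS: 'ec'
LCS length = 2

2


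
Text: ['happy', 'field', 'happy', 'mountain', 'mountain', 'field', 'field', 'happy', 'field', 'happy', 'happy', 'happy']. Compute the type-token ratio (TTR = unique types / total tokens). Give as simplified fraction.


Tokens: 12
Unique types: ('field', 'happy', 'mountain') = 3
TTR = 3/12
Simplify: divide both by 3 -> 1/4
TTR = 1/4

1/4


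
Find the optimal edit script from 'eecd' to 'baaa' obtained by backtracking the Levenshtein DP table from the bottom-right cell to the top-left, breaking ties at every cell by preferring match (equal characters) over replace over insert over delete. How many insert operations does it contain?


Edit distance = 4. Backtracking from cell (4, 4) with preference match > replace > insert > delete,
then listing the resulting alignment 'eecd' -> 'baaa' left to right:
  Step 1: replace e->b
  Step 2: replace e->a
  Step 3: replace c->a
  Step 4: replace d->a
Total insertions: 0

0


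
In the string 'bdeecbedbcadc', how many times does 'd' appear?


Scanning 'bdeecbedbcadc' for 'd':
  Position 1: 'd' -> MATCH (count: 1)
  Position 7: 'd' -> MATCH (count: 2)
  Position 11: 'd' -> MATCH (count: 3)
Total occurrences of 'd': 3

3


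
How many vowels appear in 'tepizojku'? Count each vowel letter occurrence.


Scanning each character of 'tepizojku':
  Position 1: 't' -> consonant (running count: 0)
  Position 2: 'e' -> vowel (running count: 1)
  Position 3: 'p' -> consonant (running count: 1)
  Position 4: 'i' -> vowel (running count: 2)
  Position 5: 'z' -> consonant (running count: 2)
  Position 6: 'o' -> vowel (running count: 3)
  Position 7: 'j' -> consonant (running count: 3)
  Position 8: 'k' -> consonant (running count: 3)
  Position 9: 'u' -> vowel (running count: 4)
Total vowels: 4

4


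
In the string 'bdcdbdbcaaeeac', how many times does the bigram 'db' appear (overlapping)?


Scanning 'bdcdbdbcaaeeac' for bigram 'db':
  Position 0: 'bd' -> no
  Position 1: 'dc' -> no
  Position 2: 'cd' -> no
  Position 3: 'db' -> MATCH
  Position 4: 'bd' -> no
  Position 5: 'db' -> MATCH
  Position 6: 'bc' -> no
  Position 7: 'ca' -> no
  Position 8: 'aa' -> no
  Position 9: 'ae' -> no
  Position 10: 'ee' -> no
  Position 11: 'ea' -> no
  Position 12: 'ac' -> no
Total matches: 2

2


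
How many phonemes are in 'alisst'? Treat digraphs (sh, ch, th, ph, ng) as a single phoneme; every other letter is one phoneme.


Parsing 'alisst' greedily, digraphs first:
  'a' -> vowel phoneme (phonemes so far: 1)
  'l' -> consonant phoneme (phonemes so far: 2)
  'i' -> vowel phoneme (phonemes so far: 3)
  's' -> consonant phoneme (phonemes so far: 4)
  's' -> consonant phoneme (phonemes so far: 5)
  't' -> consonant phoneme (phonemes so far: 6)
Total phonemes: 6

6


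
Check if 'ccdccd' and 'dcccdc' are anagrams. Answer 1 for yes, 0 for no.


Sort characters of 'ccdccd': 'ccccdd'
Sort characters of 'dcccdc': 'ccccdd'
Sorted forms match -> they ARE anagrams
Result: 1

1


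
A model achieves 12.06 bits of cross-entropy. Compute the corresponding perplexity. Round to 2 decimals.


Perplexity formula: PP = 2^H
H = 12.06
PP = 2^12.06
Decompose: 2^12.06 = 2^12 * 2^0.06
2^12 = 4096, 2^0.06 ~ 1.0424658
PP ~ 4096 * 1.0424658 = 4269.9399168
Rounded to 2 decimals: 4269.94

4269.94


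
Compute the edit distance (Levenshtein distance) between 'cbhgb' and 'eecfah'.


Building DP table for s1='cbhgb' (len 5) and s2='eecfah' (len 6):
       e  e  c  f  a  h
    0  1  2  3  4  5  6
  c 1  1  2  2  3  4  5
  b 2  2  2  3  3  4  5
  h 3  3  3  3  4  4  4
  g 4  4  4  4  4  5  5
  b 5  5  5  5  5  5  6
Edit distance = dp[5][6] = 6

6


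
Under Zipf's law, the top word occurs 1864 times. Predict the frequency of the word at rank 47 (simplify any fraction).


Zipf's law: freq(rank) = f1 / rank
f1 = 1864, rank = 47
freq = 1864 / 47
GCD(1864, 47) = 1
Simplified: 1864/47

1864/47


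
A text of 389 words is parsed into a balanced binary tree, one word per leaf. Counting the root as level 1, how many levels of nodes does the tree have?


In a balanced binary tree with n leaves the deepest leaf is ceil(log2(n)) edges below the root,
so counting node levels inclusive of root and leaves gives ceil(log2(n)) + 1 levels.
log2(389) = 8.6036
ceil(8.6036) = 9
levels = 9 + 1 = 10

10


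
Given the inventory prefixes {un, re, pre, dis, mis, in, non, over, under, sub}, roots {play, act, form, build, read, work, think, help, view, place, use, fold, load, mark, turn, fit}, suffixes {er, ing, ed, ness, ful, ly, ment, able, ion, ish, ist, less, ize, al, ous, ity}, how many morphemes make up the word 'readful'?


Segmenting 'readful' against the inventory:
  'read' -> root (morpheme 1)
  'ful' -> suffix (morpheme 2)
Total morphemes: 2

2


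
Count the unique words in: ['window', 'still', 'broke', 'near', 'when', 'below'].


Listing all tokens and tracking unique types:
  Token 1: 'window' -> NEW (unique so far: 1)
  Token 2: 'still' -> NEW (unique so far: 2)
  Token 3: 'broke' -> NEW (unique so far: 3)
  Token 4: 'near' -> NEW (unique so far: 4)
  Token 5: 'when' -> NEW (unique so far: 5)
  Token 6: 'below' -> NEW (unique so far: 6)
Unique types: ('below', 'broke', 'near', 'still', 'when', 'window')
Vocabulary size: 6

6


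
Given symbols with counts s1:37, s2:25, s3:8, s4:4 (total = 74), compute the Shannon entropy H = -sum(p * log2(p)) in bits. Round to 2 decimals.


Computing entropy H = -sum(p_i * log2(p_i)):
  s1: p = 37/74 = 0.5000, -p*log2(p) = 0.5000
  s2: p = 25/74 = 0.3378, -p*log2(p) = 0.5289
  s3: p = 8/74 = 0.1081, -p*log2(p) = 0.3470
  s4: p = 4/74 = 0.0541, -p*log2(p) = 0.2275
H = sum of terms = 1.6034
Rounded to 2 decimals: 1.60

1.60


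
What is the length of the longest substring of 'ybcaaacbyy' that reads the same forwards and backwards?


Scanning 'ybcaaacbyy' for palindromic substrings.
Substring at positions 0-8: 'ybcaaacby'.
Check: reverse('ybcaaacby') = 'ybcaaacby' -> palindrome confirmed.
Neighbouring characters ('-' / 'y') break symmetry, so it cannot extend further.
No longer palindromic substring exists; longest length = 9

9


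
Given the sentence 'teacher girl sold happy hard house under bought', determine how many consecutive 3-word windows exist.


Word trigrams from [8] words:
  Trigram 1: (teacher girl sold)
  Trigram 2: (girl sold happy)
  Trigram 3: (sold happy hard)
  Trigram 4: (happy hard house)
  Trigram 5: (hard house under)
  Trigram 6: (house under bought)
Total word trigrams: 8 - 2 = 6

6


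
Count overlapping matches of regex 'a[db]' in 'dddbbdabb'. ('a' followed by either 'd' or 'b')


Pattern: a[db] means 'a' followed by either 'd' or 'b'.
Scanning 'dddbbdabb' position-by-position:
  Pos 0: window 'dd' -> no
  Pos 1: window 'dd' -> no
  Pos 2: window 'db' -> no
  Pos 3: window 'bb' -> no
  Pos 4: window 'bd' -> no
  Pos 5: window 'da' -> no
  Pos 6: window 'ab' -> MATCH
  Pos 7: window 'bb' -> no
  Pos 8: window 'b' -> no
Total matches: 1

1


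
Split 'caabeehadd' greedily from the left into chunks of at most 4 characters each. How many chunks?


'caabeehadd' has 10 characters.
Chunking with max size 4:
  Chunk 1: 'caab' (positions 0-3)
  Chunk 2: 'eeha' (positions 4-7)
  Chunk 3: 'dd' (positions 8-9)
Total chunks: ceil(10 / 4) = 3

3


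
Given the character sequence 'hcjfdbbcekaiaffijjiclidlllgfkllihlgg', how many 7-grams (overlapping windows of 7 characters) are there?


String 'hcjfdbbcekaiaffijjiclidlllgfkllihlgg' has length L = 36.
Number of overlapping n-grams = L - n + 1
Substituting: 36 - 7 + 1 = 30

30


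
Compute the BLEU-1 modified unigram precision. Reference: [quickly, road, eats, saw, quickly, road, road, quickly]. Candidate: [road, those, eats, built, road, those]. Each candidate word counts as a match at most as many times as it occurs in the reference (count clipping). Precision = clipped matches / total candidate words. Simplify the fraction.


Reference word counts: {'eats': 1, 'quickly': 3, 'road': 3, 'saw': 1}
Checking each candidate word (with clipping):
  'road' -> in reference (ref count 3, used 1/3) -> match (matches: 1)
  'those' -> not in reference -> no match (matches: 1)
  'eats' -> in reference (ref count 1, used 1/1) -> match (matches: 2)
  'built' -> not in reference -> no match (matches: 2)
  'road' -> in reference (ref count 3, used 2/3) -> match (matches: 3)
  'those' -> not in reference -> no match (matches: 3)
Clipped matches: 3, Candidate length: 6
Precision = 3/6 = 1/2

1/2


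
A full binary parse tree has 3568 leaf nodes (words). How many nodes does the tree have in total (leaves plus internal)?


Leaf nodes (terminals): 3568
Internal nodes = n - 1 = 3568 - 1 = 3567
Total = leaves + internal = 3568 + 3567 = 7135

7135


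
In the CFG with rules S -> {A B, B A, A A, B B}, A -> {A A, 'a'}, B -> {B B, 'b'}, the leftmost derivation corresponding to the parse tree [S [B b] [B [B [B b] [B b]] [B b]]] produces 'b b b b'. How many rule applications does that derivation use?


Every bracketed nonterminal node [X ...] in the tree is produced by exactly one rule application.
Reading the tree off as a leftmost derivation:
  Step 1: S  =>  B B   (applied S -> B B)
  Step 2: B B  =>  b B   (applied B -> b)
  Step 3: b B  =>  b B B   (applied B -> B B)
  Step 4: b B B  =>  b B B B   (applied B -> B B)
  Step 5: b B B B  =>  b b B B   (applied B -> b)
  Step 6: b b B B  =>  b b b B   (applied B -> b)
  Step 7: b b b B  =>  b b b b   (applied B -> b)
Final yield: b b b b
Total rewrite steps: 7

7


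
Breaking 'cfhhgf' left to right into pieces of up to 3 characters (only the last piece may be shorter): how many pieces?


'cfhhgf' has 6 characters.
Chunking with max size 3:
  Chunk 1: 'cfh' (positions 0-2)
  Chunk 2: 'hgf' (positions 3-5)
Total chunks: ceil(6 / 3) = 2

2


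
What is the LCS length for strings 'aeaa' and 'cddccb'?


DP table for LCS of 'aeaa' and 'cddccb':
       c  d  d  c  c  b
    0  0  0  0  0  0  0
  a 0  0  0  0  0  0  0
  e 0  0  0  0  0  0  0
  a 0  0  0  0  0  0  0
  a 0  0  0  0  0  0  0
LCS length = 0

0


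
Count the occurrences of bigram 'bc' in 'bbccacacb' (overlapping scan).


Scanning 'bbccacacb' for bigram 'bc':
  Position 0: 'bb' -> no
  Position 1: 'bc' -> MATCH
  Position 2: 'cc' -> no
  Position 3: 'ca' -> no
  Position 4: 'ac' -> no
  Position 5: 'ca' -> no
  Position 6: 'ac' -> no
  Position 7: 'cb' -> no
Total matches: 1

1


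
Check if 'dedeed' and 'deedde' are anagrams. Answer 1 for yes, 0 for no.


Sort characters of 'dedeed': 'dddeee'
Sort characters of 'deedde': 'dddeee'
Sorted forms match -> they ARE anagrams
Result: 1

1


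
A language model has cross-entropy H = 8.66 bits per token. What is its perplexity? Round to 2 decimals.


Perplexity formula: PP = 2^H
H = 8.66
PP = 2^8.66
Decompose: 2^8.66 = 2^8 * 2^0.66
2^8 = 256, 2^0.66 ~ 1.5800826
PP ~ 256 * 1.5800826 = 404.5011456
Rounded to 2 decimals: 404.50

404.50


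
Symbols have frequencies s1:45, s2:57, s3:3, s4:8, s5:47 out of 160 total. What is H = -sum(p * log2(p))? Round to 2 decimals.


Computing entropy H = -sum(p_i * log2(p_i)):
  s1: p = 45/160 = 0.2812, -p*log2(p) = 0.5147
  s2: p = 57/160 = 0.3563, -p*log2(p) = 0.5305
  s3: p = 3/160 = 0.0187, -p*log2(p) = 0.1076
  s4: p = 8/160 = 0.0500, -p*log2(p) = 0.2161
  s5: p = 47/160 = 0.2938, -p*log2(p) = 0.5192
H = sum of terms = 1.8881
Rounded to 2 decimals: 1.89

1.89


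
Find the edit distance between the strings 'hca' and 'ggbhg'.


Building DP table for s1='hca' (len 3) and s2='ggbhg' (len 5):
       g  g  b  h  g
    0  1  2  3  4  5
  h 1  1  2  3  3  4
  c 2  2  2  3  4  4
  a 3  3  3  3  4  5
Edit distance = dp[3][5] = 5

5


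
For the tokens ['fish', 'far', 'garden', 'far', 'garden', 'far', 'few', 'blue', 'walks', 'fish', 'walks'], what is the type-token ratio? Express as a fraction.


Tokens: 11
Unique types: ('blue', 'far', 'few', 'fish', 'garden', 'walks') = 6
TTR = 6/11
Already in lowest terms.

6/11


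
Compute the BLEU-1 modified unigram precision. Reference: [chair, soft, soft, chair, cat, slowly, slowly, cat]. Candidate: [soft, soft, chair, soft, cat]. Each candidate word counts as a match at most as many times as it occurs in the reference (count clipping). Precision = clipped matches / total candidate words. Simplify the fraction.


Reference word counts: {'cat': 2, 'chair': 2, 'slowly': 2, 'soft': 2}
Checking each candidate word (with clipping):
  'soft' -> in reference (ref count 2, used 1/2) -> match (matches: 1)
  'soft' -> in reference (ref count 2, used 2/2) -> match (matches: 2)
  'chair' -> in reference (ref count 2, used 1/2) -> match (matches: 3)
  'soft' -> ref count 2 already used up (2/2) -> clipped, no match (matches: 3)
  'cat' -> in reference (ref count 2, used 1/2) -> match (matches: 4)
Clipped matches: 4, Candidate length: 5
Precision = 4/5

4/5


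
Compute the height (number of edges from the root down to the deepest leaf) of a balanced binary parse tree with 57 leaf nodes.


In a balanced binary tree with n leaves the deepest leaf is ceil(log2(n)) edges below the root.
log2(57) = 5.8329
ceil(5.8329) = 6
height (edges) = 6

6


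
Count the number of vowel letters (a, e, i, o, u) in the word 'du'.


Scanning each character of 'du':
  Position 1: 'd' -> consonant (running count: 0)
  Position 2: 'u' -> vowel (running count: 1)
Total vowels: 1

1


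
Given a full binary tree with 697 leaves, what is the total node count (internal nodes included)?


Leaf nodes (terminals): 697
Internal nodes = n - 1 = 697 - 1 = 696
Total = leaves + internal = 697 + 696 = 1393

1393


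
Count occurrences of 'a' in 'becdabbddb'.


Scanning 'becdabbddb' for 'a':
  Position 4: 'a' -> MATCH (count: 1)
Total occurrences of 'a': 1

1


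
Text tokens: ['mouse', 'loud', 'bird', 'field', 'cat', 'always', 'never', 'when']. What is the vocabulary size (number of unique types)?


Listing all tokens and tracking unique types:
  Token 1: 'mouse' -> NEW (unique so far: 1)
  Token 2: 'loud' -> NEW (unique so far: 2)
  Token 3: 'bird' -> NEW (unique so far: 3)
  Token 4: 'field' -> NEW (unique so far: 4)
  Token 5: 'cat' -> NEW (unique so far: 5)
  Token 6: 'always' -> NEW (unique so far: 6)
  Token 7: 'never' -> NEW (unique so far: 7)
  Token 8: 'when' -> NEW (unique so far: 8)
Unique types: ('always', 'bird', 'cat', 'field', 'loud', 'mouse', 'never', 'when')
Vocabulary size: 8

8


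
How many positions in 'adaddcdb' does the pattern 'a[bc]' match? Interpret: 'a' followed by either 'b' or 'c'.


Pattern: a[bc] means 'a' followed by either 'b' or 'c'.
Scanning 'adaddcdb' position-by-position:
  Pos 0: window 'ad' -> no
  Pos 1: window 'da' -> no
  Pos 2: window 'ad' -> no
  Pos 3: window 'dd' -> no
  Pos 4: window 'dc' -> no
  Pos 5: window 'cd' -> no
  Pos 6: window 'db' -> no
  Pos 7: window 'b' -> no
Total matches: 0

0


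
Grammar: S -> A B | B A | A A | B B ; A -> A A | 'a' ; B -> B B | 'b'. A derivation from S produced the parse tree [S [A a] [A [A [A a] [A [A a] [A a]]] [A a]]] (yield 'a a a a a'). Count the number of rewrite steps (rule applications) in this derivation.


Every bracketed nonterminal node [X ...] in the tree is produced by exactly one rule application.
Reading the tree off as a leftmost derivation:
  Step 1: S  =>  A A   (applied S -> A A)
  Step 2: A A  =>  a A   (applied A -> a)
  Step 3: a A  =>  a A A   (applied A -> A A)
  Step 4: a A A  =>  a A A A   (applied A -> A A)
  Step 5: a A A A  =>  a a A A   (applied A -> a)
  Step 6: a a A A  =>  a a A A A   (applied A -> A A)
  Step 7: a a A A A  =>  a a a A A   (applied A -> a)
  Step 8: a a a A A  =>  a a a a A   (applied A -> a)
  Step 9: a a a a A  =>  a a a a a   (applied A -> a)
Final yield: a a a a a
Total rewrite steps: 9

9


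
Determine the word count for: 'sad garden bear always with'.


Counting words by splitting on spaces:
  Word 1: 'sad'
  Word 2: 'garden'
  Word 3: 'bear'
  Word 4: 'always'
  Word 5: 'with'
Total words: 5

5


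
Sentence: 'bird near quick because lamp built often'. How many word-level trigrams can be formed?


Word trigrams from [7] words:
  Trigram 1: (bird near quick)
  Trigram 2: (near quick because)
  Trigram 3: (quick because lamp)
  Trigram 4: (because lamp built)
  Trigram 5: (lamp built often)
Total word trigrams: 7 - 2 = 5

5


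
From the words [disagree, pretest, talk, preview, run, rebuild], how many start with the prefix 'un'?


Checking each word for prefix 'un':
  'disagree' -> no (count: 0)
  'pretest' -> no (count: 0)
  'talk' -> no (count: 0)
  'preview' -> no (count: 0)
  'run' -> no (count: 0)
  'rebuild' -> no (count: 0)
Total with prefix 'un': 0

0


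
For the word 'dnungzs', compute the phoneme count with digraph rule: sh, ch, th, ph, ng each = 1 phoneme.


Parsing 'dnungzs' greedily, digraphs first:
  'd' -> consonant phoneme (phonemes so far: 1)
  'n' -> consonant phoneme (phonemes so far: 2)
  'u' -> vowel phoneme (phonemes so far: 3)
  'ng' -> digraph (1 consonant phoneme) (phonemes so far: 4)
  'z' -> consonant phoneme (phonemes so far: 5)
  's' -> consonant phoneme (phonemes so far: 6)
Total phonemes: 6

6
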